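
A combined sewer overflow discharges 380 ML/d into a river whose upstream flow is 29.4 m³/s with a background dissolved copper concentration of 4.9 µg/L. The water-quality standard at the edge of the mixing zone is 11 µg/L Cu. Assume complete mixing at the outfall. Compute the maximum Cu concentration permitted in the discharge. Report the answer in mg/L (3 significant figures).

0.0518 mg/L

380 ML/d = 4.398 m³/s.
4.9 µg/L = 0.0049 mg/L.
11 µg/L = 0.011 mg/L.
Mass balance: 0.011·33.8 = 4.398·Cₑ + 29.4·0.0049.
Cₑ = (0.3718 − 0.1441) / 4.398 = 0.05178 mg/L.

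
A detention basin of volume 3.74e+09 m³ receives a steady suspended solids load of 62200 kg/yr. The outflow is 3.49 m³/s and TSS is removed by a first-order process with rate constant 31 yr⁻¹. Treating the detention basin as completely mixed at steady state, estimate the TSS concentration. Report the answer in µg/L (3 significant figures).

0.536 µg/L

Outflow Q = 3.49 m³/s × 3.156e+07 s/yr = 1.101e+08 m³/yr.
Steady-state CSTR mass balance: W = Q·C + k·V·C, so C = W/(Q + kV).
Q + kV = 1.101e+08 + 31·3.74e+09 = 1.161e+11 m³/yr.
C = 62200/1.161e+11 = 5.36e-07 kg/m³ = 0.000536 mg/L = 0.536 µg/L.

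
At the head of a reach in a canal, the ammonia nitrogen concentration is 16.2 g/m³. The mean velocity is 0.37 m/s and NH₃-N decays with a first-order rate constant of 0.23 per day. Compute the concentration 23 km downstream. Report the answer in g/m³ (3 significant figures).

13.7 g/m³

Travel time t = 23 km / 0.37 m/s = 2.3e+04/0.37 = 6.216e+04 s = 0.7195 d.
First-order decay: C = 16.2·exp(−0.23·0.7195) = 16.2·0.8475 = 13.73 g/m³.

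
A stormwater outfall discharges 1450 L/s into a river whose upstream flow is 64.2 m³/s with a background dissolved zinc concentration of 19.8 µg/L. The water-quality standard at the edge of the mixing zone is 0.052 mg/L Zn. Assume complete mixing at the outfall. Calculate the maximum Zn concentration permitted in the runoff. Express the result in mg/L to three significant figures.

1450 L/s = 1.45 m³/s.
19.8 µg/L = 0.0198 mg/L.
Mass balance: 0.052·65.65 = 1.45·Cₑ + 64.2·0.0198.
Cₑ = (3.414 − 1.271) / 1.45 = 1.478 mg/L.

1.48 mg/L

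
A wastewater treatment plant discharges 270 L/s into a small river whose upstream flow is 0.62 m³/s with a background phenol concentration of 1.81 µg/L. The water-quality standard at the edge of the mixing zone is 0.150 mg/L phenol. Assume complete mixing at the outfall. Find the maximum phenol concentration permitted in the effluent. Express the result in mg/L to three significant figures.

0.490 mg/L

270 L/s = 0.27 m³/s.
1.81 µg/L = 0.00181 mg/L.
Mass balance: 0.15·0.89 = 0.27·Cₑ + 0.62·0.00181.
Cₑ = (0.1335 − 0.001122) / 0.27 = 0.4903 mg/L.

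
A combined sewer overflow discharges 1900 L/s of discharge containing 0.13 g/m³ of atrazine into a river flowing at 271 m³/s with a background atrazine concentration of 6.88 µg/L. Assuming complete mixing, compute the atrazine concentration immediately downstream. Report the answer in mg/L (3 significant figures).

0.00774 mg/L

1900 L/s = 1.9 m³/s.
6.88 µg/L = 0.00688 mg/L.
By mass balance at complete mixing, C = (1.9·0.13 + 271·0.00688) / (1.9 + 271) = 2.111/272.9 = 0.007737 mg/L.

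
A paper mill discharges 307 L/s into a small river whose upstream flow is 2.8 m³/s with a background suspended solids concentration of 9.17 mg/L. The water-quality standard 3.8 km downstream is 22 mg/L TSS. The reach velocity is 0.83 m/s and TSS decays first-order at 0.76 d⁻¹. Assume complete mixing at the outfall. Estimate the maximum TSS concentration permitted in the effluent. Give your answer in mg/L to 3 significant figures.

148 mg/L

307 L/s = 0.307 m³/s.
Travel time to the compliance point: t = 3800/0.83 = 4578 s = 0.05299 d; decay factor exp(−0.76·0.05299) = 0.9605.
So the concentration just after mixing may be at most 22/0.9605 = 22.9 mg/L.
Mass balance: 22.9·3.107 = 0.307·Cₑ + 2.8·9.17.
Cₑ = (71.16 − 25.68) / 0.307 = 148.2 mg/L.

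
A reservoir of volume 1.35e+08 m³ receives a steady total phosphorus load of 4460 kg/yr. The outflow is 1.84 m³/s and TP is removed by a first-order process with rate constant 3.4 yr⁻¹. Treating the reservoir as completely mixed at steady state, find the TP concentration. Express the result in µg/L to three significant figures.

Outflow Q = 1.84 m³/s × 3.156e+07 s/yr = 5.807e+07 m³/yr.
Steady-state CSTR mass balance: W = Q·C + k·V·C, so C = W/(Q + kV).
Q + kV = 5.807e+07 + 3.4·1.35e+08 = 5.171e+08 m³/yr.
C = 4460/5.171e+08 = 8.626e-06 kg/m³ = 0.008626 mg/L = 8.626 µg/L.

8.63 µg/L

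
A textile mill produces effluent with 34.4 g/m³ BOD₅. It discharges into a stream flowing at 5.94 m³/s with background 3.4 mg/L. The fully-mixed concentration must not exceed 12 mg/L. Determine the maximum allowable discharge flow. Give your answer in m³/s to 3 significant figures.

Mass balance at complete mixing: C_std·(Q_w + Q_r) = Q_w·C_e + Q_r·C_b.
Rearranging, Q_w = Q_r·(C_std − C_b)/(C_e − C_std) = 5.94·(12 − 3.4) / (34.4 − 12) = 2.281 m³/s.

2.28 m³/s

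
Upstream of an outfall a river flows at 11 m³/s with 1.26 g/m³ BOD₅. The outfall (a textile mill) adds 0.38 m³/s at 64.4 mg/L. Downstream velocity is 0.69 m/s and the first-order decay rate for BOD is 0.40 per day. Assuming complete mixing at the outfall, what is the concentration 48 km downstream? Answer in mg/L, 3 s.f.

After complete mixing, C₀ = (0.38·64.4 + 11·1.26) / 11.38 = 3.368 mg/L.
Travel time t = 4.8e+04 m / 0.69 m/s = 6.957e+04 s = 0.8052 d.
C = 3.368·exp(−0.40·0.8052) = 3.368·0.7247 = 2.441 mg/L.

2.44 mg/L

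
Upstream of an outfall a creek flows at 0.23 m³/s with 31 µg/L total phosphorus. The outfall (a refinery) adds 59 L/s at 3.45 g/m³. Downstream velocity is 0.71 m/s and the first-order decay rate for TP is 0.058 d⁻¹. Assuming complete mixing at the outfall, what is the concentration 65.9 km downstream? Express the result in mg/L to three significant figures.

0.685 mg/L

59 L/s = 0.059 m³/s.
31 µg/L = 0.031 mg/L.
After complete mixing, C₀ = (0.059·3.45 + 0.23·0.031) / 0.289 = 0.729 mg/L.
Travel time t = 6.59e+04 m / 0.71 m/s = 9.282e+04 s = 1.074 d.
C = 0.729·exp(−0.058·1.074) = 0.729·0.9396 = 0.685 mg/L.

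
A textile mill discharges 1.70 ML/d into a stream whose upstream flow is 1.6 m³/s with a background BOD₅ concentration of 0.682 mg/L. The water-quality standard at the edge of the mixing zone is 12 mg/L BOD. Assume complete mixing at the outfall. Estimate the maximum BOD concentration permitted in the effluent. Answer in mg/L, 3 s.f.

932 mg/L

1.70 ML/d = 0.01968 m³/s.
Mass balance: 12·1.62 = 0.01968·Cₑ + 1.6·0.682.
Cₑ = (19.44 − 1.091) / 0.01968 = 932.4 mg/L.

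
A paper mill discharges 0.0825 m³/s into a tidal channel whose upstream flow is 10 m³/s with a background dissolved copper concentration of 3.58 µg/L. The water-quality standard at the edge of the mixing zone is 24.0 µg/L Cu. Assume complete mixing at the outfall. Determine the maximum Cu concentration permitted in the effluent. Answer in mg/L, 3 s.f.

2.50 mg/L

3.58 µg/L = 0.00358 mg/L.
24.0 µg/L = 0.024 mg/L.
Mass balance: 0.024·10.08 = 0.0825·Cₑ + 10·0.00358.
Cₑ = (0.242 − 0.0358) / 0.0825 = 2.499 mg/L.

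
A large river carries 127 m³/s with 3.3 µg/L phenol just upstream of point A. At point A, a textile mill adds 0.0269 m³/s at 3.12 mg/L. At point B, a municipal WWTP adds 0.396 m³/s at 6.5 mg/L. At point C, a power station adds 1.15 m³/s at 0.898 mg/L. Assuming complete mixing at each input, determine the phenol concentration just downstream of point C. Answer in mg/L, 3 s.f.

3.3 µg/L = 0.0033 mg/L.
After input A: C = (127·0.0033 + 0.0269·3.12) / 127 = 0.00396 mg/L.
After input B: C = (127·0.00396 + 0.396·6.5) / 127.4 = 0.02415 mg/L.
After input C: C = (127.4·0.02415 + 1.15·0.898) / 128.6 = 0.03196 mg/L.

0.0320 mg/L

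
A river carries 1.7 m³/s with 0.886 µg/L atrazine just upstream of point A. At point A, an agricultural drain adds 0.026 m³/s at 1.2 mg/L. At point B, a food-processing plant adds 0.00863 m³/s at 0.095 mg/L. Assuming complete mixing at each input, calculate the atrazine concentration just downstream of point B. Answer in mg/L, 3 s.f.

0.886 µg/L = 0.000886 mg/L.
After input A: C = (1.7·0.000886 + 0.026·1.2) / 1.726 = 0.01895 mg/L.
After input B: C = (1.726·0.01895 + 0.00863·0.095) / 1.735 = 0.01933 mg/L.

0.0193 mg/L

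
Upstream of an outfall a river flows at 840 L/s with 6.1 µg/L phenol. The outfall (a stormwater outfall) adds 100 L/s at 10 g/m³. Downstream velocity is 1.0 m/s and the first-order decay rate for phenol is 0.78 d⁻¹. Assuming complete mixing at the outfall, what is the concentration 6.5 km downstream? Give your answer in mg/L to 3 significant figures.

1.01 mg/L

100 L/s = 0.1 m³/s.
840 L/s = 0.84 m³/s.
6.1 µg/L = 0.0061 mg/L.
After complete mixing, C₀ = (0.1·10 + 0.84·0.0061) / 0.94 = 1.069 mg/L.
Travel time t = 6500 m / 1.0 m/s = 6500 s = 0.07523 d.
C = 1.069·exp(−0.78·0.07523) = 1.069·0.943 = 1.008 mg/L.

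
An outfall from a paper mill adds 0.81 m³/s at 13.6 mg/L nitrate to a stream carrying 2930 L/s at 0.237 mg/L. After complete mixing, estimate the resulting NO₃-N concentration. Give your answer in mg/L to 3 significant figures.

3.13 mg/L

2930 L/s = 2.93 m³/s.
By mass balance at complete mixing, C = (0.81·13.6 + 2.93·0.237) / (0.81 + 2.93) = 11.71/3.74 = 3.131 mg/L.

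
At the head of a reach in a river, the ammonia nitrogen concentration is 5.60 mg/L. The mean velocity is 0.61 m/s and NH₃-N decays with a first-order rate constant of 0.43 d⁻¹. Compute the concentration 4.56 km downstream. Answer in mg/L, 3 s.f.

Travel time t = 4.56 km / 0.61 m/s = 4560/0.61 = 7475 s = 0.08652 d.
First-order decay: C = 5.60·exp(−0.43·0.08652) = 5.60·0.9635 = 5.395 mg/L.

5.40 mg/L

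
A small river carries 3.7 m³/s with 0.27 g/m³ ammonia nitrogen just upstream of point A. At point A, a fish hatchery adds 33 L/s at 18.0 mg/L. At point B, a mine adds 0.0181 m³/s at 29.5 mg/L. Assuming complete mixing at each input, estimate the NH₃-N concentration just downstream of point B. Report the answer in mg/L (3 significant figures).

33 L/s = 0.033 m³/s.
After input A: C = (3.7·0.27 + 0.033·18) / 3.733 = 0.4267 mg/L.
After input B: C = (3.733·0.4267 + 0.0181·29.5) / 3.751 = 0.567 mg/L.

0.567 mg/L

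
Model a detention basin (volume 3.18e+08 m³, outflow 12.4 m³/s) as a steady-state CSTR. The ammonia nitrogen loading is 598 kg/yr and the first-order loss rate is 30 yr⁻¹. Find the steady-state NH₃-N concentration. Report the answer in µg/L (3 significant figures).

0.0602 µg/L

Outflow Q = 12.4 m³/s × 3.156e+07 s/yr = 3.913e+08 m³/yr.
Steady-state CSTR mass balance: W = Q·C + k·V·C, so C = W/(Q + kV).
Q + kV = 3.913e+08 + 30·3.18e+08 = 9.931e+09 m³/yr.
C = 598/9.931e+09 = 6.021e-08 kg/m³ = 6.021e-05 mg/L = 0.06021 µg/L.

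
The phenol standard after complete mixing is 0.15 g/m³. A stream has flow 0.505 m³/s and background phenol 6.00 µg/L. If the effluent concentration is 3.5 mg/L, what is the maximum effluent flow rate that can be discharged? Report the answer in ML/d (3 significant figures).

1.88 ML/d

6.00 µg/L = 0.006 mg/L.
Mass balance at complete mixing: C_std·(Q_w + Q_r) = Q_w·C_e + Q_r·C_b.
Rearranging, Q_w = Q_r·(C_std − C_b)/(C_e − C_std) = 0.505·(0.15 − 0.006) / (3.5 − 0.15) = 0.02171 m³/s.
= 1.876 ML/d.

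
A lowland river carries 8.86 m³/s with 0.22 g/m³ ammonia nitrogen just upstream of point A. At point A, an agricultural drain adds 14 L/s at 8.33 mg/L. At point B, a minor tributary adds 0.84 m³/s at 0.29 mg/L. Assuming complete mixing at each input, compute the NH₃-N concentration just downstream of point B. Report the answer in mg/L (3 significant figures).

0.238 mg/L

14 L/s = 0.014 m³/s.
After input A: C = (8.86·0.22 + 0.014·8.33) / 8.874 = 0.2328 mg/L.
After input B: C = (8.874·0.2328 + 0.84·0.29) / 9.714 = 0.2377 mg/L.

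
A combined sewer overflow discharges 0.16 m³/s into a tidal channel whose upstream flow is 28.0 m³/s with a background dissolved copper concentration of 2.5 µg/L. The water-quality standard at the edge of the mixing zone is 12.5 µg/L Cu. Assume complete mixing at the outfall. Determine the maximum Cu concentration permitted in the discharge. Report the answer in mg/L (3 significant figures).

2.5 µg/L = 0.0025 mg/L.
12.5 µg/L = 0.0125 mg/L.
Mass balance: 0.0125·28.16 = 0.16·Cₑ + 28·0.0025.
Cₑ = (0.352 − 0.07) / 0.16 = 1.763 mg/L.

1.76 mg/L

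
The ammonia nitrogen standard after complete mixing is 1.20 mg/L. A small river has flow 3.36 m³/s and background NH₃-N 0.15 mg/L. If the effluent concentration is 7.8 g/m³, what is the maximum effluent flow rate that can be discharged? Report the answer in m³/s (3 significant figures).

Mass balance at complete mixing: C_std·(Q_w + Q_r) = Q_w·C_e + Q_r·C_b.
Rearranging, Q_w = Q_r·(C_std − C_b)/(C_e − C_std) = 3.36·(1.2 − 0.15) / (7.8 − 1.2) = 0.5345 m³/s.

0.535 m³/s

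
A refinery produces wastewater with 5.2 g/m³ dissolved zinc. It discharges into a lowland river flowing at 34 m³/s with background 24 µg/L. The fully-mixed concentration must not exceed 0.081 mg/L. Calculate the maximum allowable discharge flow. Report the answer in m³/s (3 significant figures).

0.379 m³/s

24 µg/L = 0.024 mg/L.
Mass balance at complete mixing: C_std·(Q_w + Q_r) = Q_w·C_e + Q_r·C_b.
Rearranging, Q_w = Q_r·(C_std − C_b)/(C_e − C_std) = 34·(0.081 − 0.024) / (5.2 − 0.081) = 0.3786 m³/s.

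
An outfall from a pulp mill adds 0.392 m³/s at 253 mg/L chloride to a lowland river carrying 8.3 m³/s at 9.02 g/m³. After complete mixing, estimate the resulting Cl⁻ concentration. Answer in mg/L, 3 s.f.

20.0 mg/L

By mass balance at complete mixing, C = (0.392·253 + 8.3·9.02) / (0.392 + 8.3) = 174/8.692 = 20.02 mg/L.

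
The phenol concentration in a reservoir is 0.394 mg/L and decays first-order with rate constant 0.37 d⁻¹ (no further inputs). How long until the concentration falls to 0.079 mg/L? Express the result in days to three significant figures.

t = ln(C₀/C)/k = ln(0.394/0.079)/0.37 = 1.607/0.37 = 4.343 d.

4.34 d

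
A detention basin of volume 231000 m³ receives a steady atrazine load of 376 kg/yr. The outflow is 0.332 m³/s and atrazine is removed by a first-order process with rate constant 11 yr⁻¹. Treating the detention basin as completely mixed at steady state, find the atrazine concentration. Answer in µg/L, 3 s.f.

28.9 µg/L

Outflow Q = 0.332 m³/s × 3.156e+07 s/yr = 1.048e+07 m³/yr.
Steady-state CSTR mass balance: W = Q·C + k·V·C, so C = W/(Q + kV).
Q + kV = 1.048e+07 + 11·231000 = 1.302e+07 m³/yr.
C = 376/1.302e+07 = 2.888e-05 kg/m³ = 0.02888 mg/L = 28.88 µg/L.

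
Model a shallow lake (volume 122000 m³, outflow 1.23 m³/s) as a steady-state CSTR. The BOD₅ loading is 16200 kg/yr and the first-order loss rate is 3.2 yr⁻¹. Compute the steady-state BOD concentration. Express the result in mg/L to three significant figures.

Outflow Q = 1.23 m³/s × 3.156e+07 s/yr = 3.882e+07 m³/yr.
Steady-state CSTR mass balance: W = Q·C + k·V·C, so C = W/(Q + kV).
Q + kV = 3.882e+07 + 3.2·122000 = 3.921e+07 m³/yr.
C = 16200/3.921e+07 = 0.0004132 kg/m³ = 0.4132 mg/L.

0.413 mg/L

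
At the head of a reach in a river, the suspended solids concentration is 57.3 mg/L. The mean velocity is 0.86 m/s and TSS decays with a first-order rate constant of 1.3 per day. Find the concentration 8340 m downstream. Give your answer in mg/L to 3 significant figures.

49.5 mg/L

Travel time t = 8340 m / 0.86 m/s = 8340/0.86 = 9698 s = 0.1122 d.
First-order decay: C = 57.3·exp(−1.3·0.1122) = 57.3·0.8642 = 49.52 mg/L.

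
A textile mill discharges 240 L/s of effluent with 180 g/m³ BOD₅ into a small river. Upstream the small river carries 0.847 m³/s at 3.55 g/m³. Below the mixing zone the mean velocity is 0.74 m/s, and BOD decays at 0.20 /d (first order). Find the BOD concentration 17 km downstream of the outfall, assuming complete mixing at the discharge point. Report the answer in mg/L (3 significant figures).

240 L/s = 0.24 m³/s.
After complete mixing, C₀ = (0.24·180 + 0.847·3.55) / 1.087 = 42.51 mg/L.
Travel time t = 1.7e+04 m / 0.74 m/s = 2.297e+04 s = 0.2659 d.
C = 42.51·exp(−0.20·0.2659) = 42.51·0.9482 = 40.31 mg/L.

40.3 mg/L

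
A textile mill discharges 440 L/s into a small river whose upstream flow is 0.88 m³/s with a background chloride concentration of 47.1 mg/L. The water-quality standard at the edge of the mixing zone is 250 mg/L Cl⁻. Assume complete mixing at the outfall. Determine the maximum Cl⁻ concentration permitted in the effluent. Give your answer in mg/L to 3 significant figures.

440 L/s = 0.44 m³/s.
Mass balance: 250·1.32 = 0.44·Cₑ + 0.88·47.1.
Cₑ = (330 − 41.45) / 0.44 = 655.8 mg/L.

656 mg/L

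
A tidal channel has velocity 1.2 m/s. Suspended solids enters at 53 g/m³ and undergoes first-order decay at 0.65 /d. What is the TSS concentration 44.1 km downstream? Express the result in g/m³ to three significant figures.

40.2 g/m³

Travel time t = 44.1 km / 1.2 m/s = 4.41e+04/1.2 = 3.675e+04 s = 0.4253 d.
First-order decay: C = 53·exp(−0.65·0.4253) = 53·0.7585 = 40.2 g/m³.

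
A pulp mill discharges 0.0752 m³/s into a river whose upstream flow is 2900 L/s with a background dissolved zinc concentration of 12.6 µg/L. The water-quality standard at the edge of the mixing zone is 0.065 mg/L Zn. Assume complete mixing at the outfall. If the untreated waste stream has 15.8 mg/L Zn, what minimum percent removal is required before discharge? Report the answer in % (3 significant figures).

86.8 %

2900 L/s = 2.9 m³/s.
12.6 µg/L = 0.0126 mg/L.
Mass balance: 0.065·2.975 = 0.0752·Cₑ + 2.9·0.0126.
Cₑ = (0.1934 − 0.03654) / 0.0752 = 2.086 mg/L.
Required removal = 1 − 2.086/15.8 = 86.8 %.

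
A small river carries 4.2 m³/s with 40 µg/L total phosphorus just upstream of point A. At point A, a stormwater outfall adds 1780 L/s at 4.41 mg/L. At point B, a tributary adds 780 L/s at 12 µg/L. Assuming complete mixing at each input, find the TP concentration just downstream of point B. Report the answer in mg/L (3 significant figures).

40 µg/L = 0.04 mg/L.
1780 L/s = 1.78 m³/s.
After input A: C = (4.2·0.04 + 1.78·4.41) / 5.98 = 1.341 mg/L.
780 L/s = 0.78 m³/s.
12 µg/L = 0.012 mg/L.
After input B: C = (5.98·1.341 + 0.78·0.012) / 6.76 = 1.187 mg/L.

1.19 mg/L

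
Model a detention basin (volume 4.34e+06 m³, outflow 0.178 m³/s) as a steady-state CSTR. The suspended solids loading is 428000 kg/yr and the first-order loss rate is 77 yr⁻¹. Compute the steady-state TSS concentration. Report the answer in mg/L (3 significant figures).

Outflow Q = 0.178 m³/s × 3.156e+07 s/yr = 5.617e+06 m³/yr.
Steady-state CSTR mass balance: W = Q·C + k·V·C, so C = W/(Q + kV).
Q + kV = 5.617e+06 + 77·4.34e+06 = 3.398e+08 m³/yr.
C = 428000/3.398e+08 = 0.00126 kg/m³ = 1.26 mg/L.

1.26 mg/L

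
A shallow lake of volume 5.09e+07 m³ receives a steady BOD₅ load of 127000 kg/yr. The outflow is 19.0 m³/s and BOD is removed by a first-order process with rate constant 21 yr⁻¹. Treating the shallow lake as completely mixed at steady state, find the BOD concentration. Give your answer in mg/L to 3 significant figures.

0.0761 mg/L

Outflow Q = 19.0 m³/s × 3.156e+07 s/yr = 5.996e+08 m³/yr.
Steady-state CSTR mass balance: W = Q·C + k·V·C, so C = W/(Q + kV).
Q + kV = 5.996e+08 + 21·5.09e+07 = 1.668e+09 m³/yr.
C = 127000/1.668e+09 = 7.612e-05 kg/m³ = 0.07612 mg/L.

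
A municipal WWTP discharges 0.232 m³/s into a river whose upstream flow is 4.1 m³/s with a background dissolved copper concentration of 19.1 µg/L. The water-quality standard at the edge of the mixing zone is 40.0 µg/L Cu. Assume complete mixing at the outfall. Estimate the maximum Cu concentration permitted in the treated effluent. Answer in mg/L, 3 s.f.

0.409 mg/L

19.1 µg/L = 0.0191 mg/L.
40.0 µg/L = 0.04 mg/L.
Mass balance: 0.04·4.332 = 0.232·Cₑ + 4.1·0.0191.
Cₑ = (0.1733 − 0.07831) / 0.232 = 0.4094 mg/L.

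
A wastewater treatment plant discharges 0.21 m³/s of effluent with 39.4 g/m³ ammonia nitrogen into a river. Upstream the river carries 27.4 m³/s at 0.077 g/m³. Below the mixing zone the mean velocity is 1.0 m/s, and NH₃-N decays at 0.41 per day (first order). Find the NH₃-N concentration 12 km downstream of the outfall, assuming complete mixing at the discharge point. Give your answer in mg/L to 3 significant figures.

After complete mixing, C₀ = (0.21·39.4 + 27.4·0.077) / 27.61 = 0.3761 mg/L.
Travel time t = 1.2e+04 m / 1.0 m/s = 1.2e+04 s = 0.1389 d.
C = 0.3761·exp(−0.41·0.1389) = 0.3761·0.9446 = 0.3553 mg/L.

0.355 mg/L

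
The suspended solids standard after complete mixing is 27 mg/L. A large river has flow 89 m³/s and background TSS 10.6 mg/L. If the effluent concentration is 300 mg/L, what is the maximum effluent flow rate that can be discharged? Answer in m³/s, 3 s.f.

5.35 m³/s

Mass balance at complete mixing: C_std·(Q_w + Q_r) = Q_w·C_e + Q_r·C_b.
Rearranging, Q_w = Q_r·(C_std − C_b)/(C_e − C_std) = 89·(27 − 10.6) / (300 − 27) = 5.347 m³/s.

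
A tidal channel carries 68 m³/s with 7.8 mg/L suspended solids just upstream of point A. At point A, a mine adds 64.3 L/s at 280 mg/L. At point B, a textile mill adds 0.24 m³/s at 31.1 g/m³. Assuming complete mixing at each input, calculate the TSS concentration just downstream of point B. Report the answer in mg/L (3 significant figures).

8.14 mg/L

64.3 L/s = 0.0643 m³/s.
After input A: C = (68·7.8 + 0.0643·280) / 68.06 = 8.057 mg/L.
After input B: C = (68.06·8.057 + 0.24·31.1) / 68.3 = 8.138 mg/L.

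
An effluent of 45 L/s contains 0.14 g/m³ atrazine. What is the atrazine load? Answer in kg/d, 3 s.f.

0.544 kg/d

45 L/s = 0.045 m³/s.
Mass flux = Q·C = 0.045 m³/s × 0.14 g/m³ = 0.0063 g/s.
= 0.0063 g/s × 86.4 = 0.5443 kg/d.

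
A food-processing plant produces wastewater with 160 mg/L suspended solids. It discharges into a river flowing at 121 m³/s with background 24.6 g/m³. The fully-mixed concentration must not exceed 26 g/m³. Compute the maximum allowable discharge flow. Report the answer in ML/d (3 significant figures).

109 ML/d

Mass balance at complete mixing: C_std·(Q_w + Q_r) = Q_w·C_e + Q_r·C_b.
Rearranging, Q_w = Q_r·(C_std − C_b)/(C_e − C_std) = 121·(26 − 24.6) / (160 − 26) = 1.264 m³/s.
= 109.2 ML/d.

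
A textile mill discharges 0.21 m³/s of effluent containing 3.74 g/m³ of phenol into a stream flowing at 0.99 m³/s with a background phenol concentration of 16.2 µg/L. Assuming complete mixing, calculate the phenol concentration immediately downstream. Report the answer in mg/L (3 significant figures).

0.668 mg/L

16.2 µg/L = 0.0162 mg/L.
Flow-weighted mixing gives C = (0.21·3.74 + 0.99·0.0162) / (0.21 + 0.99) = 0.8014/1.2 = 0.6679 mg/L.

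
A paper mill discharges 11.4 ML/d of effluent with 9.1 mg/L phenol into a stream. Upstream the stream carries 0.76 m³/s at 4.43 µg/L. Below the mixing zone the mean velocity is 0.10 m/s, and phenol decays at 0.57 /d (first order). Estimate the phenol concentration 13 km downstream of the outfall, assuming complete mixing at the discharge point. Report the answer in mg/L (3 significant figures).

11.4 ML/d = 0.1319 m³/s.
4.43 µg/L = 0.00443 mg/L.
After complete mixing, C₀ = (0.1319·9.1 + 0.76·0.00443) / 0.8919 = 1.35 mg/L.
Travel time t = 1.3e+04 m / 0.10 m/s = 1.3e+05 s = 1.505 d.
C = 1.35·exp(−0.57·1.505) = 1.35·0.4242 = 0.5726 mg/L.

0.573 mg/L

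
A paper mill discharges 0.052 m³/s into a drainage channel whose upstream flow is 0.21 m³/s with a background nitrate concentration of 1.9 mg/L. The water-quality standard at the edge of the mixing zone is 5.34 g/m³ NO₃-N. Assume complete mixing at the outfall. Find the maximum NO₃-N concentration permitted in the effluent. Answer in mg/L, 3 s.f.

Mass balance: 5.34·0.262 = 0.052·Cₑ + 0.21·1.9.
Cₑ = (1.399 − 0.399) / 0.052 = 19.23 mg/L.

19.2 mg/L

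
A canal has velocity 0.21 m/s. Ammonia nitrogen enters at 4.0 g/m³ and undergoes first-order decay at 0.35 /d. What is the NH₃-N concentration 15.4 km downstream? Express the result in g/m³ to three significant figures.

2.97 g/m³

Travel time t = 15.4 km / 0.21 m/s = 1.54e+04/0.21 = 7.333e+04 s = 0.8488 d.
First-order decay: C = 4.0·exp(−0.35·0.8488) = 4.0·0.743 = 2.972 g/m³.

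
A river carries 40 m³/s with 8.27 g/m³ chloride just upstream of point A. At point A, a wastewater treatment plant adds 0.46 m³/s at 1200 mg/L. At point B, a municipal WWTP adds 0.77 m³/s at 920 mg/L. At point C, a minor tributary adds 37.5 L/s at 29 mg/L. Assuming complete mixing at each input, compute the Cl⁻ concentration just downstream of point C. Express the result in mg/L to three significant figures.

38.6 mg/L

After input A: C = (40·8.27 + 0.46·1200) / 40.46 = 21.82 mg/L.
After input B: C = (40.46·21.82 + 0.77·920) / 41.23 = 38.59 mg/L.
37.5 L/s = 0.0375 m³/s.
After input C: C = (41.23·38.59 + 0.0375·29) / 41.27 = 38.58 mg/L.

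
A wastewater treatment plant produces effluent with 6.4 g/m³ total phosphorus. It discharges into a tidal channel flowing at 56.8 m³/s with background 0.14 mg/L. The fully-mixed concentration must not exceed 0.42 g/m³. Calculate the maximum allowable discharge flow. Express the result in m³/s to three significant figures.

Mass balance at complete mixing: C_std·(Q_w + Q_r) = Q_w·C_e + Q_r·C_b.
Rearranging, Q_w = Q_r·(C_std − C_b)/(C_e − C_std) = 56.8·(0.42 − 0.14) / (6.4 − 0.42) = 2.66 m³/s.

2.66 m³/s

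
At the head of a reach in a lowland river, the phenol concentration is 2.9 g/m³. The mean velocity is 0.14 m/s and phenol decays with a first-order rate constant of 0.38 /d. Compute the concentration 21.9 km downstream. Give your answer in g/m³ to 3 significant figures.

1.46 g/m³

Travel time t = 21.9 km / 0.14 m/s = 2.19e+04/0.14 = 1.564e+05 s = 1.811 d.
First-order decay: C = 2.9·exp(−0.38·1.811) = 2.9·0.5026 = 1.457 g/m³.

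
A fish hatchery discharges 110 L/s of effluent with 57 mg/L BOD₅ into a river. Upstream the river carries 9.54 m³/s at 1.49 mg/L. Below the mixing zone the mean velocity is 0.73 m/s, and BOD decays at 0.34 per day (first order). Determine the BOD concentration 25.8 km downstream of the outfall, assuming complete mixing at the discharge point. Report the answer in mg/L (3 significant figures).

1.85 mg/L

110 L/s = 0.11 m³/s.
After complete mixing, C₀ = (0.11·57 + 9.54·1.49) / 9.65 = 2.123 mg/L.
Travel time t = 2.58e+04 m / 0.73 m/s = 3.534e+04 s = 0.4091 d.
C = 2.123·exp(−0.34·0.4091) = 2.123·0.8702 = 1.847 mg/L.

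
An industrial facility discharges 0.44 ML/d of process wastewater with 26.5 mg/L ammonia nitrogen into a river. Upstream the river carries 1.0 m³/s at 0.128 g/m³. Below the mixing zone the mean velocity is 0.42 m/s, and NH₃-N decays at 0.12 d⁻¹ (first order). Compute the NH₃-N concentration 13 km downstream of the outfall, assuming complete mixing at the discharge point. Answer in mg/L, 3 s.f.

0.44 ML/d = 0.005093 m³/s.
After complete mixing, C₀ = (0.005093·26.5 + 1·0.128) / 1.005 = 0.2616 mg/L.
Travel time t = 1.3e+04 m / 0.42 m/s = 3.095e+04 s = 0.3582 d.
C = 0.2616·exp(−0.12·0.3582) = 0.2616·0.9579 = 0.2506 mg/L.

0.251 mg/L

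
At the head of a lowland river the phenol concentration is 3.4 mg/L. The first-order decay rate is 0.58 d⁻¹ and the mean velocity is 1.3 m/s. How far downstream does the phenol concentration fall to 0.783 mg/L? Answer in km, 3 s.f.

284 km

From C = C₀·e^(−kt), t = ln(C₀/C)/k = ln(3.4/0.783)/0.58 = 1.468/0.58 = 2.532 d.
Distance = v·t = 1.3 m/s × 2.187e+05 s = 2.844e+05 m = 284.4 km.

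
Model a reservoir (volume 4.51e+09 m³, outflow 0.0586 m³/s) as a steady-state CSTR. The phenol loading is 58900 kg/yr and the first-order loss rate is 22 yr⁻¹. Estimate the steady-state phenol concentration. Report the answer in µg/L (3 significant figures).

Outflow Q = 0.0586 m³/s × 3.156e+07 s/yr = 1.849e+06 m³/yr.
Steady-state CSTR mass balance: W = Q·C + k·V·C, so C = W/(Q + kV).
Q + kV = 1.849e+06 + 22·4.51e+09 = 9.922e+10 m³/yr.
C = 58900/9.922e+10 = 5.936e-07 kg/m³ = 0.0005936 mg/L = 0.5936 µg/L.

0.594 µg/L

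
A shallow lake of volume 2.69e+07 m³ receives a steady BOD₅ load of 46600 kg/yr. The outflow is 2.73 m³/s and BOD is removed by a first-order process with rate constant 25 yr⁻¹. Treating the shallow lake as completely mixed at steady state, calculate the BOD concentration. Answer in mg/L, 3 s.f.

Outflow Q = 2.73 m³/s × 3.156e+07 s/yr = 8.615e+07 m³/yr.
Steady-state CSTR mass balance: W = Q·C + k·V·C, so C = W/(Q + kV).
Q + kV = 8.615e+07 + 25·2.69e+07 = 7.587e+08 m³/yr.
C = 46600/7.587e+08 = 6.142e-05 kg/m³ = 0.06142 mg/L.

0.0614 mg/L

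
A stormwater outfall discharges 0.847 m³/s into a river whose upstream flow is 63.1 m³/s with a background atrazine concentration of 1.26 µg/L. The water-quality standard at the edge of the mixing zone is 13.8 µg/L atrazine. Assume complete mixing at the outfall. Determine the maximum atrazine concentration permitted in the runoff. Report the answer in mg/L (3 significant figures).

1.26 µg/L = 0.00126 mg/L.
13.8 µg/L = 0.0138 mg/L.
Mass balance: 0.0138·63.95 = 0.847·Cₑ + 63.1·0.00126.
Cₑ = (0.8825 − 0.07951) / 0.847 = 0.948 mg/L.

0.948 mg/L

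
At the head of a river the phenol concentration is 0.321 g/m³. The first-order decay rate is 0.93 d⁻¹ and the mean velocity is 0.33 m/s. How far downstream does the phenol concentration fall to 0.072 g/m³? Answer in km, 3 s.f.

45.8 km

From C = C₀·e^(−kt), t = ln(C₀/C)/k = ln(0.321/0.072)/0.93 = 1.495/0.93 = 1.607 d.
Distance = v·t = 0.33 m/s × 1.389e+05 s = 4.583e+04 m = 45.83 km.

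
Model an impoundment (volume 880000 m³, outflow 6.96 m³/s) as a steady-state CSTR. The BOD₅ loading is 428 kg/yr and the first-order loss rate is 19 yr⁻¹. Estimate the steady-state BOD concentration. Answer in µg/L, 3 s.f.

1.81 µg/L

Outflow Q = 6.96 m³/s × 3.156e+07 s/yr = 2.196e+08 m³/yr.
Steady-state CSTR mass balance: W = Q·C + k·V·C, so C = W/(Q + kV).
Q + kV = 2.196e+08 + 19·880000 = 2.364e+08 m³/yr.
C = 428/2.364e+08 = 1.811e-06 kg/m³ = 0.001811 mg/L = 1.811 µg/L.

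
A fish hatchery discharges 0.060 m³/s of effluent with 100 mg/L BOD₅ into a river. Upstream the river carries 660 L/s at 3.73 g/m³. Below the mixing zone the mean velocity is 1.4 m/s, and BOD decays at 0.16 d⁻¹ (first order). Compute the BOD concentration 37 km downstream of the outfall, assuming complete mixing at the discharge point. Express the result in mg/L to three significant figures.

660 L/s = 0.66 m³/s.
After complete mixing, C₀ = (0.06·100 + 0.66·3.73) / 0.72 = 11.75 mg/L.
Travel time t = 3.7e+04 m / 1.4 m/s = 2.643e+04 s = 0.3059 d.
C = 11.75·exp(−0.16·0.3059) = 11.75·0.9522 = 11.19 mg/L.

11.2 mg/L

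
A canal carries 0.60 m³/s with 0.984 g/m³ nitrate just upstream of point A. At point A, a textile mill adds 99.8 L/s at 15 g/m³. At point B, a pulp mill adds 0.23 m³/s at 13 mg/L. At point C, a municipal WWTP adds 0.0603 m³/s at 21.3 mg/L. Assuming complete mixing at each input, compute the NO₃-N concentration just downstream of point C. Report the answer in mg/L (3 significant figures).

6.43 mg/L

99.8 L/s = 0.0998 m³/s.
After input A: C = (0.6·0.984 + 0.0998·15) / 0.6998 = 2.983 mg/L.
After input B: C = (0.6998·2.983 + 0.23·13) / 0.9298 = 5.461 mg/L.
After input C: C = (0.9298·5.461 + 0.0603·21.3) / 0.9901 = 6.425 mg/L.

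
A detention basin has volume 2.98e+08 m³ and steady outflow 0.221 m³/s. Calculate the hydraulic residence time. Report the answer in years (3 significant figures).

42.7 yr

Q = 0.221 m³/s × 3.156e+07 s/yr = 6.974e+06 m³/yr.
Hydraulic residence time τ = V/Q = 2.98e+08/6.974e+06 = 42.73 yr.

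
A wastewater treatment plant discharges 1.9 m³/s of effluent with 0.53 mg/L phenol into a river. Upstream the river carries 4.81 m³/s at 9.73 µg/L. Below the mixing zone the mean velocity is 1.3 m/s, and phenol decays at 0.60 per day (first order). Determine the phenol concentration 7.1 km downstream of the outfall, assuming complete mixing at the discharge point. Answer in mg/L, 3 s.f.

0.151 mg/L

9.73 µg/L = 0.00973 mg/L.
After complete mixing, C₀ = (1.9·0.53 + 4.81·0.00973) / 6.71 = 0.157 mg/L.
Travel time t = 7100 m / 1.3 m/s = 5462 s = 0.06321 d.
C = 0.157·exp(−0.60·0.06321) = 0.157·0.9628 = 0.1512 mg/L.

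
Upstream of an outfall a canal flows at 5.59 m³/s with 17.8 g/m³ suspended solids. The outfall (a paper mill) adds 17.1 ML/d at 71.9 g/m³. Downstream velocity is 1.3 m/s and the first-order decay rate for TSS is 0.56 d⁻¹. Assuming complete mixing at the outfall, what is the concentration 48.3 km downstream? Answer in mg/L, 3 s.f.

15.4 mg/L

17.1 ML/d = 0.1979 m³/s.
After complete mixing, C₀ = (0.1979·71.9 + 5.59·17.8) / 5.788 = 19.65 mg/L.
Travel time t = 4.83e+04 m / 1.3 m/s = 3.715e+04 s = 0.43 d.
C = 19.65·exp(−0.56·0.43) = 19.65·0.786 = 15.44 mg/L.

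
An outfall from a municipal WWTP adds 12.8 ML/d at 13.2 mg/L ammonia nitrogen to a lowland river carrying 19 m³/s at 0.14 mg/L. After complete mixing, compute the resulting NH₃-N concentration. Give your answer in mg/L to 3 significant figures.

12.8 ML/d = 0.1481 m³/s.
Conservation of mass across the mixing zone: C = (0.1481·13.2 + 19·0.14) / (0.1481 + 19) = 4.616/19.15 = 0.241 mg/L.

0.241 mg/L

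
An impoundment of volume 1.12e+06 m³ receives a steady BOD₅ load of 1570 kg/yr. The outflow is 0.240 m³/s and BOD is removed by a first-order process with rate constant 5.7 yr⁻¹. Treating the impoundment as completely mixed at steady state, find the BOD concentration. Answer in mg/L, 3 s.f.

0.112 mg/L

Outflow Q = 0.240 m³/s × 3.156e+07 s/yr = 7.574e+06 m³/yr.
Steady-state CSTR mass balance: W = Q·C + k·V·C, so C = W/(Q + kV).
Q + kV = 7.574e+06 + 5.7·1.12e+06 = 1.396e+07 m³/yr.
C = 1570/1.396e+07 = 0.0001125 kg/m³ = 0.1125 mg/L.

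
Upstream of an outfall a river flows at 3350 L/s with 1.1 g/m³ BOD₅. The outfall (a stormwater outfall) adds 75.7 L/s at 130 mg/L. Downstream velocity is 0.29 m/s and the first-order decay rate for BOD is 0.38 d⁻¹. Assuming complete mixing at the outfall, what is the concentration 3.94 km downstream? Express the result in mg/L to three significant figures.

3.72 mg/L

75.7 L/s = 0.0757 m³/s.
3350 L/s = 3.35 m³/s.
After complete mixing, C₀ = (0.0757·130 + 3.35·1.1) / 3.426 = 3.948 mg/L.
Travel time t = 3940 m / 0.29 m/s = 1.359e+04 s = 0.1572 d.
C = 3.948·exp(−0.38·0.1572) = 3.948·0.942 = 3.719 mg/L.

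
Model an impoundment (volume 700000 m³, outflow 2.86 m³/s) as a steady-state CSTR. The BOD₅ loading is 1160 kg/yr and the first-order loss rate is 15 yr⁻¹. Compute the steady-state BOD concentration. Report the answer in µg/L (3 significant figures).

Outflow Q = 2.86 m³/s × 3.156e+07 s/yr = 9.025e+07 m³/yr.
Steady-state CSTR mass balance: W = Q·C + k·V·C, so C = W/(Q + kV).
Q + kV = 9.025e+07 + 15·700000 = 1.008e+08 m³/yr.
C = 1160/1.008e+08 = 1.151e-05 kg/m³ = 0.01151 mg/L = 11.51 µg/L.

11.5 µg/L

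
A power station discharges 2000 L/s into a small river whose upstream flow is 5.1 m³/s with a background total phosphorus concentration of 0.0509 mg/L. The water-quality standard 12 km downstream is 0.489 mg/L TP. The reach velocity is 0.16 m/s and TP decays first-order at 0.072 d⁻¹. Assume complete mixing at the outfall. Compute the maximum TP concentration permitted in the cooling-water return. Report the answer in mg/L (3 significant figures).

1.72 mg/L

2000 L/s = 2 m³/s.
Travel time to the compliance point: t = 1.2e+04/0.16 = 7.5e+04 s = 0.8681 d; decay factor exp(−0.072·0.8681) = 0.9394.
So the concentration just after mixing may be at most 0.489/0.9394 = 0.5205 mg/L.
Mass balance: 0.5205·7.1 = 2·Cₑ + 5.1·0.0509.
Cₑ = (3.696 − 0.2596) / 2 = 1.718 mg/L.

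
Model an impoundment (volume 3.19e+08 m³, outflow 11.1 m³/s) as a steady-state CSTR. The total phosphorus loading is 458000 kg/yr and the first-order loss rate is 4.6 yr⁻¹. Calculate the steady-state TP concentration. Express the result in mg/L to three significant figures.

Outflow Q = 11.1 m³/s × 3.156e+07 s/yr = 3.503e+08 m³/yr.
Steady-state CSTR mass balance: W = Q·C + k·V·C, so C = W/(Q + kV).
Q + kV = 3.503e+08 + 4.6·3.19e+08 = 1.818e+09 m³/yr.
C = 458000/1.818e+09 = 0.000252 kg/m³ = 0.252 mg/L.

0.252 mg/L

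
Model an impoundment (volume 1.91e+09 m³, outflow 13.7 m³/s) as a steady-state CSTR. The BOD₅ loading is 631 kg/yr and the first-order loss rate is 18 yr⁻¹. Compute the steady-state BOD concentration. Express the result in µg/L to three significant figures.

0.0181 µg/L

Outflow Q = 13.7 m³/s × 3.156e+07 s/yr = 4.323e+08 m³/yr.
Steady-state CSTR mass balance: W = Q·C + k·V·C, so C = W/(Q + kV).
Q + kV = 4.323e+08 + 18·1.91e+09 = 3.481e+10 m³/yr.
C = 631/3.481e+10 = 1.813e-08 kg/m³ = 1.813e-05 mg/L = 0.01813 µg/L.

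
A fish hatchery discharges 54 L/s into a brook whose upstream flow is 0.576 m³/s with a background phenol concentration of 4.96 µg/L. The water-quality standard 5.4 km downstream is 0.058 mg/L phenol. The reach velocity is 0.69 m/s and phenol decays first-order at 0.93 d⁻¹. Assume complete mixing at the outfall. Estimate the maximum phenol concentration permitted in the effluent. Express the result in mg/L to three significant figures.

54 L/s = 0.054 m³/s.
4.96 µg/L = 0.00496 mg/L.
Travel time to the compliance point: t = 5400/0.69 = 7826 s = 0.09058 d; decay factor exp(−0.93·0.09058) = 0.9192.
So the concentration just after mixing may be at most 0.058/0.9192 = 0.0631 mg/L.
Mass balance: 0.0631·0.63 = 0.054·Cₑ + 0.576·0.00496.
Cₑ = (0.03975 − 0.002857) / 0.054 = 0.6832 mg/L.

0.683 mg/L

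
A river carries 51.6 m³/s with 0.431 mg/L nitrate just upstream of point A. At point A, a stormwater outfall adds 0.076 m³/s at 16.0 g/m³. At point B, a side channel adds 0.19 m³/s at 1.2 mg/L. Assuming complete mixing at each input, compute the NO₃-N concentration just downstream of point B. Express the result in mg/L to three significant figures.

0.457 mg/L

After input A: C = (51.6·0.431 + 0.076·16) / 51.68 = 0.4539 mg/L.
After input B: C = (51.68·0.4539 + 0.19·1.2) / 51.87 = 0.4566 mg/L.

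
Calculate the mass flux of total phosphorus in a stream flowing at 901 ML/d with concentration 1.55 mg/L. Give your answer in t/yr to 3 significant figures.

510 t/yr

901 ML/d = 10.43 m³/s.
Mass flux = Q·C = 10.43 m³/s × 1.55 g/m³ = 16.16 g/s.
= 16.16 g/s × 31.56 = 510.1 t/yr.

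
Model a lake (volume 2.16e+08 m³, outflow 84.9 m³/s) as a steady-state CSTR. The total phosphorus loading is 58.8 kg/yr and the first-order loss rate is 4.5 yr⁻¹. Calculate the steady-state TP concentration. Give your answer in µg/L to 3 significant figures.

0.0161 µg/L

Outflow Q = 84.9 m³/s × 3.156e+07 s/yr = 2.679e+09 m³/yr.
Steady-state CSTR mass balance: W = Q·C + k·V·C, so C = W/(Q + kV).
Q + kV = 2.679e+09 + 4.5·2.16e+08 = 3.651e+09 m³/yr.
C = 58.8/3.651e+09 = 1.61e-08 kg/m³ = 1.61e-05 mg/L = 0.0161 µg/L.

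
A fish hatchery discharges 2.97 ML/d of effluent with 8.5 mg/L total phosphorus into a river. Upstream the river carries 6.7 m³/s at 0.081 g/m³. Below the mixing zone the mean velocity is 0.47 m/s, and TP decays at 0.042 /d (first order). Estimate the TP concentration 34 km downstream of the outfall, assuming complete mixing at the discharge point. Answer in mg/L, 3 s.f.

2.97 ML/d = 0.03438 m³/s.
After complete mixing, C₀ = (0.03438·8.5 + 6.7·0.081) / 6.734 = 0.124 mg/L.
Travel time t = 3.4e+04 m / 0.47 m/s = 7.234e+04 s = 0.8373 d.
C = 0.124·exp(−0.042·0.8373) = 0.124·0.9654 = 0.1197 mg/L.

0.120 mg/L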